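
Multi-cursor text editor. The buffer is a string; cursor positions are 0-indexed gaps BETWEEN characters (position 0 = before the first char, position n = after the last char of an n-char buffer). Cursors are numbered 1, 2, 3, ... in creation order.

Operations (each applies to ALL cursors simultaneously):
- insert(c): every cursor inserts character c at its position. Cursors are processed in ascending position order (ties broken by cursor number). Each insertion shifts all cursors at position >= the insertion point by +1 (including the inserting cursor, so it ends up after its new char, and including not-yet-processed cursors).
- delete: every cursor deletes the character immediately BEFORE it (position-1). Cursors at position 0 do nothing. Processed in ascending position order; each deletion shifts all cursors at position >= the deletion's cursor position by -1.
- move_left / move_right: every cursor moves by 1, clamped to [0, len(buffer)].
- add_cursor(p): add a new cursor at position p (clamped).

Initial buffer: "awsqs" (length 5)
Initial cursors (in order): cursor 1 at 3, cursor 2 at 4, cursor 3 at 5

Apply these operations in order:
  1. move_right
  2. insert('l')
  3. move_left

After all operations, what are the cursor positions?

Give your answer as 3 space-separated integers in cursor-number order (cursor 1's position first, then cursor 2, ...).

Answer: 4 7 7

Derivation:
After op 1 (move_right): buffer="awsqs" (len 5), cursors c1@4 c2@5 c3@5, authorship .....
After op 2 (insert('l')): buffer="awsqlsll" (len 8), cursors c1@5 c2@8 c3@8, authorship ....1.23
After op 3 (move_left): buffer="awsqlsll" (len 8), cursors c1@4 c2@7 c3@7, authorship ....1.23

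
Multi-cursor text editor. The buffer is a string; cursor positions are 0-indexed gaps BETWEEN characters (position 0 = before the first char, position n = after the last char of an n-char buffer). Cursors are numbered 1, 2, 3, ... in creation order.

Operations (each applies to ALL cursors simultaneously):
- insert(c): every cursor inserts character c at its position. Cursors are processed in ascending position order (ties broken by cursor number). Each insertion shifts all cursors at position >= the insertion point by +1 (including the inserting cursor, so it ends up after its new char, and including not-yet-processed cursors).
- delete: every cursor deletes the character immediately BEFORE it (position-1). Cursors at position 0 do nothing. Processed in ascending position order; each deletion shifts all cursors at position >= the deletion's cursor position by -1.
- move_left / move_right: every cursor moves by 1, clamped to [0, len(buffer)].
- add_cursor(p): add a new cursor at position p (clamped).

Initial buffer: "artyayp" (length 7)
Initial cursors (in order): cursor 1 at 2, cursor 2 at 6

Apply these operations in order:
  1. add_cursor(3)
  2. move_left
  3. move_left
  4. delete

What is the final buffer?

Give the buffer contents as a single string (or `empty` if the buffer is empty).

Answer: rtayp

Derivation:
After op 1 (add_cursor(3)): buffer="artyayp" (len 7), cursors c1@2 c3@3 c2@6, authorship .......
After op 2 (move_left): buffer="artyayp" (len 7), cursors c1@1 c3@2 c2@5, authorship .......
After op 3 (move_left): buffer="artyayp" (len 7), cursors c1@0 c3@1 c2@4, authorship .......
After op 4 (delete): buffer="rtayp" (len 5), cursors c1@0 c3@0 c2@2, authorship .....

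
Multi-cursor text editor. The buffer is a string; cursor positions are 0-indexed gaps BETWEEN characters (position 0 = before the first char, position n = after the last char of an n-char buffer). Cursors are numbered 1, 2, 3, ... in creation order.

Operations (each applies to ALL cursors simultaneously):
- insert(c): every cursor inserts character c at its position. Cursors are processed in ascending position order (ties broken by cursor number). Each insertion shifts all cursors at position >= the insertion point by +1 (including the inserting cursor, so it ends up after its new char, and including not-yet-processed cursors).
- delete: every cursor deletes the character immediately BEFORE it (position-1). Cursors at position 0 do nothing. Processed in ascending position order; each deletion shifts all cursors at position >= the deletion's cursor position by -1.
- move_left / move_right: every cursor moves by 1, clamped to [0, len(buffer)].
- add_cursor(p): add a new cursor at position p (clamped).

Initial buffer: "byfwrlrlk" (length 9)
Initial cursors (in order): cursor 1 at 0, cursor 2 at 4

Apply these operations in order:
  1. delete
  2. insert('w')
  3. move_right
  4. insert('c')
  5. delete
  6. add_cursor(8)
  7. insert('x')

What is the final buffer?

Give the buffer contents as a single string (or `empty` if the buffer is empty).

Answer: wbxyfwrxlrxlk

Derivation:
After op 1 (delete): buffer="byfrlrlk" (len 8), cursors c1@0 c2@3, authorship ........
After op 2 (insert('w')): buffer="wbyfwrlrlk" (len 10), cursors c1@1 c2@5, authorship 1...2.....
After op 3 (move_right): buffer="wbyfwrlrlk" (len 10), cursors c1@2 c2@6, authorship 1...2.....
After op 4 (insert('c')): buffer="wbcyfwrclrlk" (len 12), cursors c1@3 c2@8, authorship 1.1..2.2....
After op 5 (delete): buffer="wbyfwrlrlk" (len 10), cursors c1@2 c2@6, authorship 1...2.....
After op 6 (add_cursor(8)): buffer="wbyfwrlrlk" (len 10), cursors c1@2 c2@6 c3@8, authorship 1...2.....
After op 7 (insert('x')): buffer="wbxyfwrxlrxlk" (len 13), cursors c1@3 c2@8 c3@11, authorship 1.1..2.2..3..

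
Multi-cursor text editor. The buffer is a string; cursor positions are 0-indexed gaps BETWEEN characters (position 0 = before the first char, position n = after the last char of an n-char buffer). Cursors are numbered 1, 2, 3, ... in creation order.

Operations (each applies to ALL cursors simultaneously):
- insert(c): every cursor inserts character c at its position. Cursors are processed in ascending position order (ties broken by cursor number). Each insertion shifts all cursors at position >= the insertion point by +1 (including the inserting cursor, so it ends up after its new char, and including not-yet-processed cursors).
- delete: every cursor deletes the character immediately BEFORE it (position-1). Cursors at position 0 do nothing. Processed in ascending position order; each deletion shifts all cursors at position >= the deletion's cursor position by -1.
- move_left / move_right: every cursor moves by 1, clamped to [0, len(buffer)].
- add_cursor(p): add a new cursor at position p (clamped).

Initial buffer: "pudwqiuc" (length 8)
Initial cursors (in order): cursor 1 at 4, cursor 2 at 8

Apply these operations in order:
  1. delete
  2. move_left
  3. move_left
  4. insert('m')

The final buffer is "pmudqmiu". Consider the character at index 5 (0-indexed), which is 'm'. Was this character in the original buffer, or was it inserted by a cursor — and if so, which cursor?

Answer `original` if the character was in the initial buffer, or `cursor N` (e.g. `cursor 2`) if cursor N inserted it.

After op 1 (delete): buffer="pudqiu" (len 6), cursors c1@3 c2@6, authorship ......
After op 2 (move_left): buffer="pudqiu" (len 6), cursors c1@2 c2@5, authorship ......
After op 3 (move_left): buffer="pudqiu" (len 6), cursors c1@1 c2@4, authorship ......
After op 4 (insert('m')): buffer="pmudqmiu" (len 8), cursors c1@2 c2@6, authorship .1...2..
Authorship (.=original, N=cursor N): . 1 . . . 2 . .
Index 5: author = 2

Answer: cursor 2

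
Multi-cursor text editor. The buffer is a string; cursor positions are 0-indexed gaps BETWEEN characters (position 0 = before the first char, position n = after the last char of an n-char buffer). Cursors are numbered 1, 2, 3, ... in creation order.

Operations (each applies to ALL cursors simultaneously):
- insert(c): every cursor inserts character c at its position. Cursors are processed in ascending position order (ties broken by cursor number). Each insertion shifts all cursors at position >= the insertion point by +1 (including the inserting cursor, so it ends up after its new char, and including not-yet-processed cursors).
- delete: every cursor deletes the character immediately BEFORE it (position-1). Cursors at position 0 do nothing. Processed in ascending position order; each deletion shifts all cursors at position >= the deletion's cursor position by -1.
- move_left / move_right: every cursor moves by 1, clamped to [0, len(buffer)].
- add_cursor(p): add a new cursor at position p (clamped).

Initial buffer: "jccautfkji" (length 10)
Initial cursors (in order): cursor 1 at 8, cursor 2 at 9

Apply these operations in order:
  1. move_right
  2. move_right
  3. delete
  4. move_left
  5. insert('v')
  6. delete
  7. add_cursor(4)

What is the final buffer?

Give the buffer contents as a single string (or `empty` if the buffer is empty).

After op 1 (move_right): buffer="jccautfkji" (len 10), cursors c1@9 c2@10, authorship ..........
After op 2 (move_right): buffer="jccautfkji" (len 10), cursors c1@10 c2@10, authorship ..........
After op 3 (delete): buffer="jccautfk" (len 8), cursors c1@8 c2@8, authorship ........
After op 4 (move_left): buffer="jccautfk" (len 8), cursors c1@7 c2@7, authorship ........
After op 5 (insert('v')): buffer="jccautfvvk" (len 10), cursors c1@9 c2@9, authorship .......12.
After op 6 (delete): buffer="jccautfk" (len 8), cursors c1@7 c2@7, authorship ........
After op 7 (add_cursor(4)): buffer="jccautfk" (len 8), cursors c3@4 c1@7 c2@7, authorship ........

Answer: jccautfk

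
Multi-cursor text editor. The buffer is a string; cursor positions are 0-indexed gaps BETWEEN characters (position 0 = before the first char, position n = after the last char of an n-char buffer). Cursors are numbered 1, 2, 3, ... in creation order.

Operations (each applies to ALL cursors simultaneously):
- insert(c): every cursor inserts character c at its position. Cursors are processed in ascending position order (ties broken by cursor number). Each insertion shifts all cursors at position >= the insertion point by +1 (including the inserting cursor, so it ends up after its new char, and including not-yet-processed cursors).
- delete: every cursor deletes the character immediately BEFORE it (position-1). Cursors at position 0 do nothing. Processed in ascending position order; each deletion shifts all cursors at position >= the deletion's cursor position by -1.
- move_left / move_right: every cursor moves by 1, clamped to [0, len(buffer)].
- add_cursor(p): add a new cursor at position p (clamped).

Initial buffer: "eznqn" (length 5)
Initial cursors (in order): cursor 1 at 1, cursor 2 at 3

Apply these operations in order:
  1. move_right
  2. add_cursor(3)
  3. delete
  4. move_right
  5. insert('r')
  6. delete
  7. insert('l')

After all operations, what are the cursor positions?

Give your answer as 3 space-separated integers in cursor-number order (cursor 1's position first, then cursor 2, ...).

Answer: 5 5 5

Derivation:
After op 1 (move_right): buffer="eznqn" (len 5), cursors c1@2 c2@4, authorship .....
After op 2 (add_cursor(3)): buffer="eznqn" (len 5), cursors c1@2 c3@3 c2@4, authorship .....
After op 3 (delete): buffer="en" (len 2), cursors c1@1 c2@1 c3@1, authorship ..
After op 4 (move_right): buffer="en" (len 2), cursors c1@2 c2@2 c3@2, authorship ..
After op 5 (insert('r')): buffer="enrrr" (len 5), cursors c1@5 c2@5 c3@5, authorship ..123
After op 6 (delete): buffer="en" (len 2), cursors c1@2 c2@2 c3@2, authorship ..
After op 7 (insert('l')): buffer="enlll" (len 5), cursors c1@5 c2@5 c3@5, authorship ..123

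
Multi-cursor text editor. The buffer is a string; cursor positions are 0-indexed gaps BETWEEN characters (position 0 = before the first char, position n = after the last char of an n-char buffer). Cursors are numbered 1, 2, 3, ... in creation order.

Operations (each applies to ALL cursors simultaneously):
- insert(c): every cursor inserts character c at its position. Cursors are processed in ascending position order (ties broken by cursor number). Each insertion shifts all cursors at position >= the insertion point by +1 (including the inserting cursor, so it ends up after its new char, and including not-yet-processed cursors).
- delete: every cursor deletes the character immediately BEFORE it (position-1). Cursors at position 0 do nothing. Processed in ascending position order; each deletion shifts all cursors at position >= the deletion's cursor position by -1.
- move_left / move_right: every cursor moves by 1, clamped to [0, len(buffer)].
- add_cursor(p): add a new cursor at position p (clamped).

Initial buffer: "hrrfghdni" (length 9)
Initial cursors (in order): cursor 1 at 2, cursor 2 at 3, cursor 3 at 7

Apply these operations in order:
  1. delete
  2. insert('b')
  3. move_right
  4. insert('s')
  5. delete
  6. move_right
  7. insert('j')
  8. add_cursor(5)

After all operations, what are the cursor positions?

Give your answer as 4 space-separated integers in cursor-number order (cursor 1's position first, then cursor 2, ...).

After op 1 (delete): buffer="hfghni" (len 6), cursors c1@1 c2@1 c3@4, authorship ......
After op 2 (insert('b')): buffer="hbbfghbni" (len 9), cursors c1@3 c2@3 c3@7, authorship .12...3..
After op 3 (move_right): buffer="hbbfghbni" (len 9), cursors c1@4 c2@4 c3@8, authorship .12...3..
After op 4 (insert('s')): buffer="hbbfssghbnsi" (len 12), cursors c1@6 c2@6 c3@11, authorship .12.12..3.3.
After op 5 (delete): buffer="hbbfghbni" (len 9), cursors c1@4 c2@4 c3@8, authorship .12...3..
After op 6 (move_right): buffer="hbbfghbni" (len 9), cursors c1@5 c2@5 c3@9, authorship .12...3..
After op 7 (insert('j')): buffer="hbbfgjjhbnij" (len 12), cursors c1@7 c2@7 c3@12, authorship .12..12.3..3
After op 8 (add_cursor(5)): buffer="hbbfgjjhbnij" (len 12), cursors c4@5 c1@7 c2@7 c3@12, authorship .12..12.3..3

Answer: 7 7 12 5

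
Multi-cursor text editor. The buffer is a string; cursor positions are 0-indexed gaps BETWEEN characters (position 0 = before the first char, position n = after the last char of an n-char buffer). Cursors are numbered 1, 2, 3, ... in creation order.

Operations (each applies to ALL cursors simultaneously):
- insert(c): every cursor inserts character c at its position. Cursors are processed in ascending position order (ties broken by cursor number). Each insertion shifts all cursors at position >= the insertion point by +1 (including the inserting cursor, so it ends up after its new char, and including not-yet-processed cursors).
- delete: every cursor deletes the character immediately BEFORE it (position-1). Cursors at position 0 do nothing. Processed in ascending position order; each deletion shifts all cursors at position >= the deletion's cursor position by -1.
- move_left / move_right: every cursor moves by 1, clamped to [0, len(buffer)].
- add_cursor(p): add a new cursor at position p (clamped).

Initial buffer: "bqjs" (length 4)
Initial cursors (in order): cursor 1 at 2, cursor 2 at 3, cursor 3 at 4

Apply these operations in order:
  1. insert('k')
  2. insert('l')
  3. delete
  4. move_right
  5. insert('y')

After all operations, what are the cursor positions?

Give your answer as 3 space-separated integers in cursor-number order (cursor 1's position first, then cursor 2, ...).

Answer: 5 8 10

Derivation:
After op 1 (insert('k')): buffer="bqkjksk" (len 7), cursors c1@3 c2@5 c3@7, authorship ..1.2.3
After op 2 (insert('l')): buffer="bqkljklskl" (len 10), cursors c1@4 c2@7 c3@10, authorship ..11.22.33
After op 3 (delete): buffer="bqkjksk" (len 7), cursors c1@3 c2@5 c3@7, authorship ..1.2.3
After op 4 (move_right): buffer="bqkjksk" (len 7), cursors c1@4 c2@6 c3@7, authorship ..1.2.3
After op 5 (insert('y')): buffer="bqkjyksyky" (len 10), cursors c1@5 c2@8 c3@10, authorship ..1.12.233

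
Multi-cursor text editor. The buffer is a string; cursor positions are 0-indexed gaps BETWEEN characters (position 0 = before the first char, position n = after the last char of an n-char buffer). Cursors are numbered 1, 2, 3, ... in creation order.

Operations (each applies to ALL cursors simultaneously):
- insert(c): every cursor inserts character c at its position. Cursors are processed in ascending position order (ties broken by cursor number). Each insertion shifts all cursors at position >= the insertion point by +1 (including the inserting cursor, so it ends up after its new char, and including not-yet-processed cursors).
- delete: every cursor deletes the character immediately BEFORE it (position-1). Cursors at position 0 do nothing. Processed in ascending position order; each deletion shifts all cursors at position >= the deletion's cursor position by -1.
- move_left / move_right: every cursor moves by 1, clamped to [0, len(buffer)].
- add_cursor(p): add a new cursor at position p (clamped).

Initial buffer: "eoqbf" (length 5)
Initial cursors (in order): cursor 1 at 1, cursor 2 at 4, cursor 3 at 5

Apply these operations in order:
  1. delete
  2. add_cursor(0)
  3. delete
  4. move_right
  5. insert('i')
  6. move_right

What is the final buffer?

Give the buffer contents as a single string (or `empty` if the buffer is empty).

Answer: iiii

Derivation:
After op 1 (delete): buffer="oq" (len 2), cursors c1@0 c2@2 c3@2, authorship ..
After op 2 (add_cursor(0)): buffer="oq" (len 2), cursors c1@0 c4@0 c2@2 c3@2, authorship ..
After op 3 (delete): buffer="" (len 0), cursors c1@0 c2@0 c3@0 c4@0, authorship 
After op 4 (move_right): buffer="" (len 0), cursors c1@0 c2@0 c3@0 c4@0, authorship 
After op 5 (insert('i')): buffer="iiii" (len 4), cursors c1@4 c2@4 c3@4 c4@4, authorship 1234
After op 6 (move_right): buffer="iiii" (len 4), cursors c1@4 c2@4 c3@4 c4@4, authorship 1234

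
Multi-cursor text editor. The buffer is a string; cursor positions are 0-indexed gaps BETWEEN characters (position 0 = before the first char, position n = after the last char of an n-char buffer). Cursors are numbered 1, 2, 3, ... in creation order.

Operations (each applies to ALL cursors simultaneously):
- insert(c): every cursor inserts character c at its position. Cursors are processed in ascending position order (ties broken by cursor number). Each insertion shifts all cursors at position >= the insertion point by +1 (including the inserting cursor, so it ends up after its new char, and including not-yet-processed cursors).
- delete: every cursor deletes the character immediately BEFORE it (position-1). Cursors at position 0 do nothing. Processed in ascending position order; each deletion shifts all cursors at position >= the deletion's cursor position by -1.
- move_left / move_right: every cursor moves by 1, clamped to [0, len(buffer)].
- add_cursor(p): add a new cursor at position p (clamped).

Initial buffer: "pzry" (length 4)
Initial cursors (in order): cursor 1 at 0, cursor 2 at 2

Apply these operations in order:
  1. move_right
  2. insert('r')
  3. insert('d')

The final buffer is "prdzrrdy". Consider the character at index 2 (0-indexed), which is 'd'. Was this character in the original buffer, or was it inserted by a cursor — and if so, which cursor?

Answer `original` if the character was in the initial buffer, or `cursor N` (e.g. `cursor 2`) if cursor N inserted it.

Answer: cursor 1

Derivation:
After op 1 (move_right): buffer="pzry" (len 4), cursors c1@1 c2@3, authorship ....
After op 2 (insert('r')): buffer="przrry" (len 6), cursors c1@2 c2@5, authorship .1..2.
After op 3 (insert('d')): buffer="prdzrrdy" (len 8), cursors c1@3 c2@7, authorship .11..22.
Authorship (.=original, N=cursor N): . 1 1 . . 2 2 .
Index 2: author = 1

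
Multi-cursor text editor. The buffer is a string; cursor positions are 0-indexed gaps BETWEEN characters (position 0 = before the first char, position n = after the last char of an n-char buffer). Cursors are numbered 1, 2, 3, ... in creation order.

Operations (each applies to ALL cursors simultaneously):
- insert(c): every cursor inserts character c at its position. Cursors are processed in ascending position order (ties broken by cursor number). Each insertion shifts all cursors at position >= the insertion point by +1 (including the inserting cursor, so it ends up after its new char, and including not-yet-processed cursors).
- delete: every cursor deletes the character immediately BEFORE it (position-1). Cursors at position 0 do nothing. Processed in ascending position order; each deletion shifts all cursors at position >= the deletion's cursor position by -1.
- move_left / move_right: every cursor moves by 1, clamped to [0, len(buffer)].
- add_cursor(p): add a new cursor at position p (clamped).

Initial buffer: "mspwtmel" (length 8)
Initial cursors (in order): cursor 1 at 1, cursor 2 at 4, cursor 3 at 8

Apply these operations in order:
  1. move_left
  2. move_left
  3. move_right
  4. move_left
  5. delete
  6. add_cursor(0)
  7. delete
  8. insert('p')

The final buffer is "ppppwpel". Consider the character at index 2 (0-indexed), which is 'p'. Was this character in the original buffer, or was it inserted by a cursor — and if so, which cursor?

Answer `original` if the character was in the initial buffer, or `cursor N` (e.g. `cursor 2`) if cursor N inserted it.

After op 1 (move_left): buffer="mspwtmel" (len 8), cursors c1@0 c2@3 c3@7, authorship ........
After op 2 (move_left): buffer="mspwtmel" (len 8), cursors c1@0 c2@2 c3@6, authorship ........
After op 3 (move_right): buffer="mspwtmel" (len 8), cursors c1@1 c2@3 c3@7, authorship ........
After op 4 (move_left): buffer="mspwtmel" (len 8), cursors c1@0 c2@2 c3@6, authorship ........
After op 5 (delete): buffer="mpwtel" (len 6), cursors c1@0 c2@1 c3@4, authorship ......
After op 6 (add_cursor(0)): buffer="mpwtel" (len 6), cursors c1@0 c4@0 c2@1 c3@4, authorship ......
After op 7 (delete): buffer="pwel" (len 4), cursors c1@0 c2@0 c4@0 c3@2, authorship ....
After op 8 (insert('p')): buffer="ppppwpel" (len 8), cursors c1@3 c2@3 c4@3 c3@6, authorship 124..3..
Authorship (.=original, N=cursor N): 1 2 4 . . 3 . .
Index 2: author = 4

Answer: cursor 4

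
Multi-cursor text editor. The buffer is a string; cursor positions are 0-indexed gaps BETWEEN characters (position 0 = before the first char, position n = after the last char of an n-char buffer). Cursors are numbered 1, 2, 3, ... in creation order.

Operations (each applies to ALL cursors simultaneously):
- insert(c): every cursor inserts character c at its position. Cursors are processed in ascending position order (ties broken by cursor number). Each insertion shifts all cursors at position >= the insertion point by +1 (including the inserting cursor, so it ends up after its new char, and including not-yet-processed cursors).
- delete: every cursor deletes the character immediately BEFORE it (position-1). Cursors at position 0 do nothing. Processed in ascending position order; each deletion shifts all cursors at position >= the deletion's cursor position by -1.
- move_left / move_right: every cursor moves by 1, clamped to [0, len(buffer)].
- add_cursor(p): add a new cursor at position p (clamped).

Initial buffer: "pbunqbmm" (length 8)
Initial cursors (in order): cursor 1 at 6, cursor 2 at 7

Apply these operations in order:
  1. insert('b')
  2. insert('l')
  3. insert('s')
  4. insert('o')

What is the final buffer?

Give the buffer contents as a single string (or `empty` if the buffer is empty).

Answer: pbunqbblsomblsom

Derivation:
After op 1 (insert('b')): buffer="pbunqbbmbm" (len 10), cursors c1@7 c2@9, authorship ......1.2.
After op 2 (insert('l')): buffer="pbunqbblmblm" (len 12), cursors c1@8 c2@11, authorship ......11.22.
After op 3 (insert('s')): buffer="pbunqbblsmblsm" (len 14), cursors c1@9 c2@13, authorship ......111.222.
After op 4 (insert('o')): buffer="pbunqbblsomblsom" (len 16), cursors c1@10 c2@15, authorship ......1111.2222.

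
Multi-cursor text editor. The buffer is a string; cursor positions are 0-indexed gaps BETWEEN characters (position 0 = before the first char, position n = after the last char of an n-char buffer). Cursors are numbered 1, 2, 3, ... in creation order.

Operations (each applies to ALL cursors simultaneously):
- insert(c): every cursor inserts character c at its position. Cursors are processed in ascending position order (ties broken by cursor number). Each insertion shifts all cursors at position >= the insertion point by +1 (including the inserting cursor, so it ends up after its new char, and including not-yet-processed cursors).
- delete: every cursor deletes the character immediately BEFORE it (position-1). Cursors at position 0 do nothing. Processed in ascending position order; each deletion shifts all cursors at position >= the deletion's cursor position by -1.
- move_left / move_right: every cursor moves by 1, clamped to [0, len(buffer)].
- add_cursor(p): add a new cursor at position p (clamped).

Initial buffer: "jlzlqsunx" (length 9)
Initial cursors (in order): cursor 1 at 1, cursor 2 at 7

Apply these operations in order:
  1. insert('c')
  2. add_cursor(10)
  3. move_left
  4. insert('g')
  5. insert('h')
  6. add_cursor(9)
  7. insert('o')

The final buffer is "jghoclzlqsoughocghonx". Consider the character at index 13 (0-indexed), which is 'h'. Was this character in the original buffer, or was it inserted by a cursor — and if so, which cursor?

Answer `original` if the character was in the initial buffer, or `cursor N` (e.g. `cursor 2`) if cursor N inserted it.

After op 1 (insert('c')): buffer="jclzlqsucnx" (len 11), cursors c1@2 c2@9, authorship .1......2..
After op 2 (add_cursor(10)): buffer="jclzlqsucnx" (len 11), cursors c1@2 c2@9 c3@10, authorship .1......2..
After op 3 (move_left): buffer="jclzlqsucnx" (len 11), cursors c1@1 c2@8 c3@9, authorship .1......2..
After op 4 (insert('g')): buffer="jgclzlqsugcgnx" (len 14), cursors c1@2 c2@10 c3@12, authorship .11......223..
After op 5 (insert('h')): buffer="jghclzlqsughcghnx" (len 17), cursors c1@3 c2@12 c3@15, authorship .111......22233..
After op 6 (add_cursor(9)): buffer="jghclzlqsughcghnx" (len 17), cursors c1@3 c4@9 c2@12 c3@15, authorship .111......22233..
After op 7 (insert('o')): buffer="jghoclzlqsoughocghonx" (len 21), cursors c1@4 c4@11 c2@15 c3@19, authorship .1111.....4.2222333..
Authorship (.=original, N=cursor N): . 1 1 1 1 . . . . . 4 . 2 2 2 2 3 3 3 . .
Index 13: author = 2

Answer: cursor 2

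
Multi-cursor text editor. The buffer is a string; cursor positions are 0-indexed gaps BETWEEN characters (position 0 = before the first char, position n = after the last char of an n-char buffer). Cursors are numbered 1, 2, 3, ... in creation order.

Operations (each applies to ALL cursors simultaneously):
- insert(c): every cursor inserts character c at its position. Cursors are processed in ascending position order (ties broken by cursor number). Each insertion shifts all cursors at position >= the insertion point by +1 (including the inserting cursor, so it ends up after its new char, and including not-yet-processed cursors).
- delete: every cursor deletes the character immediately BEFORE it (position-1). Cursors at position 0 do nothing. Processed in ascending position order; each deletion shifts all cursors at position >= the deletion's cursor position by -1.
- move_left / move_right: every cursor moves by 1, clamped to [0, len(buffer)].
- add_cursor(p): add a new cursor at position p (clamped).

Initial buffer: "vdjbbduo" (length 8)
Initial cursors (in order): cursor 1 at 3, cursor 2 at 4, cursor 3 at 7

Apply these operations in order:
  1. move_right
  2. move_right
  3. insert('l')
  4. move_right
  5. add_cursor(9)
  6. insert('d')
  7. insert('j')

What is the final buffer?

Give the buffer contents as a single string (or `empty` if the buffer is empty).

After op 1 (move_right): buffer="vdjbbduo" (len 8), cursors c1@4 c2@5 c3@8, authorship ........
After op 2 (move_right): buffer="vdjbbduo" (len 8), cursors c1@5 c2@6 c3@8, authorship ........
After op 3 (insert('l')): buffer="vdjbbldluol" (len 11), cursors c1@6 c2@8 c3@11, authorship .....1.2..3
After op 4 (move_right): buffer="vdjbbldluol" (len 11), cursors c1@7 c2@9 c3@11, authorship .....1.2..3
After op 5 (add_cursor(9)): buffer="vdjbbldluol" (len 11), cursors c1@7 c2@9 c4@9 c3@11, authorship .....1.2..3
After op 6 (insert('d')): buffer="vdjbblddluddold" (len 15), cursors c1@8 c2@12 c4@12 c3@15, authorship .....1.12.24.33
After op 7 (insert('j')): buffer="vdjbblddjluddjjoldj" (len 19), cursors c1@9 c2@15 c4@15 c3@19, authorship .....1.112.2424.333

Answer: vdjbblddjluddjjoldj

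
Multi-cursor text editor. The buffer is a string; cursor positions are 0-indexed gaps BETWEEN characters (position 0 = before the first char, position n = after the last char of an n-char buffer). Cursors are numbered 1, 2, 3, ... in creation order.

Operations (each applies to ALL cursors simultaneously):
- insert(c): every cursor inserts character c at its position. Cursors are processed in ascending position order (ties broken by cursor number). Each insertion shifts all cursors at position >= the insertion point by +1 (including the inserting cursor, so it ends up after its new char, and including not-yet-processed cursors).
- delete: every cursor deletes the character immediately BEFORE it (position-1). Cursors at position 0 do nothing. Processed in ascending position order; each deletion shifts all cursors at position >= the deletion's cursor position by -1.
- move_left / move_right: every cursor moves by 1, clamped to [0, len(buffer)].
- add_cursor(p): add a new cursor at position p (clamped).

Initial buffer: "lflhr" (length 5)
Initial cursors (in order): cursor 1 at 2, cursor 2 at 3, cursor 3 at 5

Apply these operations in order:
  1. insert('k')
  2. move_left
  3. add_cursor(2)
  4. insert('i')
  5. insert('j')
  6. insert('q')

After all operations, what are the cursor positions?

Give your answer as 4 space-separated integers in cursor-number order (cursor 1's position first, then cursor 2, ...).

Answer: 8 13 19 8

Derivation:
After op 1 (insert('k')): buffer="lfklkhrk" (len 8), cursors c1@3 c2@5 c3@8, authorship ..1.2..3
After op 2 (move_left): buffer="lfklkhrk" (len 8), cursors c1@2 c2@4 c3@7, authorship ..1.2..3
After op 3 (add_cursor(2)): buffer="lfklkhrk" (len 8), cursors c1@2 c4@2 c2@4 c3@7, authorship ..1.2..3
After op 4 (insert('i')): buffer="lfiiklikhrik" (len 12), cursors c1@4 c4@4 c2@7 c3@11, authorship ..141.22..33
After op 5 (insert('j')): buffer="lfiijjklijkhrijk" (len 16), cursors c1@6 c4@6 c2@10 c3@15, authorship ..14141.222..333
After op 6 (insert('q')): buffer="lfiijjqqklijqkhrijqk" (len 20), cursors c1@8 c4@8 c2@13 c3@19, authorship ..1414141.2222..3333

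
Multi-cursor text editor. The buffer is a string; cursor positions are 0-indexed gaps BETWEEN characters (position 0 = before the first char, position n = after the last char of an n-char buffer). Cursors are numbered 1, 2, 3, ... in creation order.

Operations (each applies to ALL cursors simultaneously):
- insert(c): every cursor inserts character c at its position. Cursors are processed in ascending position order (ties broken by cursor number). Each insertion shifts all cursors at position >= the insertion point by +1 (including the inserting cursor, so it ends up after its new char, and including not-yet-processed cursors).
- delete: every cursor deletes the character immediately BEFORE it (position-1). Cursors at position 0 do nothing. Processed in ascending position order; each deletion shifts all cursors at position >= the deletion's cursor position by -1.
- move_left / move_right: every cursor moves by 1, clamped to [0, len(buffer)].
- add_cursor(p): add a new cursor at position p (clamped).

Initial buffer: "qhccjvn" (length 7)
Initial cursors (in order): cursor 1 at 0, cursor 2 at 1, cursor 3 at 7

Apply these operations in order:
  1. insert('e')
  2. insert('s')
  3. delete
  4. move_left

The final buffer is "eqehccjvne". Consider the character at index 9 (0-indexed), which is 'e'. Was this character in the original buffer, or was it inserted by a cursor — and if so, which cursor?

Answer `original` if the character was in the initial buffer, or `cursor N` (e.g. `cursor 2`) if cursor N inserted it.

After op 1 (insert('e')): buffer="eqehccjvne" (len 10), cursors c1@1 c2@3 c3@10, authorship 1.2......3
After op 2 (insert('s')): buffer="esqeshccjvnes" (len 13), cursors c1@2 c2@5 c3@13, authorship 11.22......33
After op 3 (delete): buffer="eqehccjvne" (len 10), cursors c1@1 c2@3 c3@10, authorship 1.2......3
After op 4 (move_left): buffer="eqehccjvne" (len 10), cursors c1@0 c2@2 c3@9, authorship 1.2......3
Authorship (.=original, N=cursor N): 1 . 2 . . . . . . 3
Index 9: author = 3

Answer: cursor 3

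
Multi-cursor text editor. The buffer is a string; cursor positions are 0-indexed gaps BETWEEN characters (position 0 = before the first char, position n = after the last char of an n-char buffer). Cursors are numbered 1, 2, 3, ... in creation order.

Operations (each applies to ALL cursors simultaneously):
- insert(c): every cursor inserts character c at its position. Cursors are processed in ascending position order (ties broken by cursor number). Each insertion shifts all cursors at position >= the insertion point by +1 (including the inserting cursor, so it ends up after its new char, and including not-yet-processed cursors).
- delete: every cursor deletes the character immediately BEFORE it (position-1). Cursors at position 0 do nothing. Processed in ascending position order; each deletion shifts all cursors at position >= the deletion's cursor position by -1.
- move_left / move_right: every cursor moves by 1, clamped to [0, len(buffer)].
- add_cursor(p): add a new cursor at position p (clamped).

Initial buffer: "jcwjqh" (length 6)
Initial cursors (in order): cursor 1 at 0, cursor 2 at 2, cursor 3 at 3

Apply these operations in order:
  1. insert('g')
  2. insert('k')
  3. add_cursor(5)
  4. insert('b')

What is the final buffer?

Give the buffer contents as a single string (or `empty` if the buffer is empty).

Answer: gkbjcgbkbwgkbjqh

Derivation:
After op 1 (insert('g')): buffer="gjcgwgjqh" (len 9), cursors c1@1 c2@4 c3@6, authorship 1..2.3...
After op 2 (insert('k')): buffer="gkjcgkwgkjqh" (len 12), cursors c1@2 c2@6 c3@9, authorship 11..22.33...
After op 3 (add_cursor(5)): buffer="gkjcgkwgkjqh" (len 12), cursors c1@2 c4@5 c2@6 c3@9, authorship 11..22.33...
After op 4 (insert('b')): buffer="gkbjcgbkbwgkbjqh" (len 16), cursors c1@3 c4@7 c2@9 c3@13, authorship 111..2422.333...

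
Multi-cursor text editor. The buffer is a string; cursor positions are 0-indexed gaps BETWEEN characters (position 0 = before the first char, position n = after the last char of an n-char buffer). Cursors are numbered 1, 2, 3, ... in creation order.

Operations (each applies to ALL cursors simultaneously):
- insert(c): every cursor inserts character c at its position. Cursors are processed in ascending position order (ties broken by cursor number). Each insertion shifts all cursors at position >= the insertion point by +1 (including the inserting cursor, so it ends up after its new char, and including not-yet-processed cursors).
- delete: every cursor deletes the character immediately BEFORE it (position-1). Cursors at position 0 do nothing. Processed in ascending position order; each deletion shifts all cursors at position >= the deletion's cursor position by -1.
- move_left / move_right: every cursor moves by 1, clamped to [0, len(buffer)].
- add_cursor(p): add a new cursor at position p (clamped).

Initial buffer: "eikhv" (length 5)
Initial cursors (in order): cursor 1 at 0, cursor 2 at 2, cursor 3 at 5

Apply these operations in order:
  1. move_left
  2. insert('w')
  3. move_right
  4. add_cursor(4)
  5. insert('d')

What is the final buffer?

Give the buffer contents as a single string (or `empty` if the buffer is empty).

After op 1 (move_left): buffer="eikhv" (len 5), cursors c1@0 c2@1 c3@4, authorship .....
After op 2 (insert('w')): buffer="wewikhwv" (len 8), cursors c1@1 c2@3 c3@7, authorship 1.2...3.
After op 3 (move_right): buffer="wewikhwv" (len 8), cursors c1@2 c2@4 c3@8, authorship 1.2...3.
After op 4 (add_cursor(4)): buffer="wewikhwv" (len 8), cursors c1@2 c2@4 c4@4 c3@8, authorship 1.2...3.
After op 5 (insert('d')): buffer="wedwiddkhwvd" (len 12), cursors c1@3 c2@7 c4@7 c3@12, authorship 1.12.24..3.3

Answer: wedwiddkhwvd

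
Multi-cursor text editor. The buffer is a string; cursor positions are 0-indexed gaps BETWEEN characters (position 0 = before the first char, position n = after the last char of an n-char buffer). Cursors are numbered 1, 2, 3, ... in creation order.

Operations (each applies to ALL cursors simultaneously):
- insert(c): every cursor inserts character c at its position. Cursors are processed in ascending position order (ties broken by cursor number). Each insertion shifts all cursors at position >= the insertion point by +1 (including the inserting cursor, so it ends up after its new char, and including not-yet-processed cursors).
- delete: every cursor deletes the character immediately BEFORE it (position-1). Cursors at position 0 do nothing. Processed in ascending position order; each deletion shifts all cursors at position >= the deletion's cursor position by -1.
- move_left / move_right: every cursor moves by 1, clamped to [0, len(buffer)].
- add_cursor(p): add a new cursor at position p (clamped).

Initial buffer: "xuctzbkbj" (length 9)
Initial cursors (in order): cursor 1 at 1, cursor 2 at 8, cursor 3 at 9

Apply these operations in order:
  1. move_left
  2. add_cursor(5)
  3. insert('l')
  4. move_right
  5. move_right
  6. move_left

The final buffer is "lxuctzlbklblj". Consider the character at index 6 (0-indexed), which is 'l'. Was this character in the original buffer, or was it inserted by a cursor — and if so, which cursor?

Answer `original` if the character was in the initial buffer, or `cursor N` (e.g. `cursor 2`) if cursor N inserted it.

Answer: cursor 4

Derivation:
After op 1 (move_left): buffer="xuctzbkbj" (len 9), cursors c1@0 c2@7 c3@8, authorship .........
After op 2 (add_cursor(5)): buffer="xuctzbkbj" (len 9), cursors c1@0 c4@5 c2@7 c3@8, authorship .........
After op 3 (insert('l')): buffer="lxuctzlbklblj" (len 13), cursors c1@1 c4@7 c2@10 c3@12, authorship 1.....4..2.3.
After op 4 (move_right): buffer="lxuctzlbklblj" (len 13), cursors c1@2 c4@8 c2@11 c3@13, authorship 1.....4..2.3.
After op 5 (move_right): buffer="lxuctzlbklblj" (len 13), cursors c1@3 c4@9 c2@12 c3@13, authorship 1.....4..2.3.
After op 6 (move_left): buffer="lxuctzlbklblj" (len 13), cursors c1@2 c4@8 c2@11 c3@12, authorship 1.....4..2.3.
Authorship (.=original, N=cursor N): 1 . . . . . 4 . . 2 . 3 .
Index 6: author = 4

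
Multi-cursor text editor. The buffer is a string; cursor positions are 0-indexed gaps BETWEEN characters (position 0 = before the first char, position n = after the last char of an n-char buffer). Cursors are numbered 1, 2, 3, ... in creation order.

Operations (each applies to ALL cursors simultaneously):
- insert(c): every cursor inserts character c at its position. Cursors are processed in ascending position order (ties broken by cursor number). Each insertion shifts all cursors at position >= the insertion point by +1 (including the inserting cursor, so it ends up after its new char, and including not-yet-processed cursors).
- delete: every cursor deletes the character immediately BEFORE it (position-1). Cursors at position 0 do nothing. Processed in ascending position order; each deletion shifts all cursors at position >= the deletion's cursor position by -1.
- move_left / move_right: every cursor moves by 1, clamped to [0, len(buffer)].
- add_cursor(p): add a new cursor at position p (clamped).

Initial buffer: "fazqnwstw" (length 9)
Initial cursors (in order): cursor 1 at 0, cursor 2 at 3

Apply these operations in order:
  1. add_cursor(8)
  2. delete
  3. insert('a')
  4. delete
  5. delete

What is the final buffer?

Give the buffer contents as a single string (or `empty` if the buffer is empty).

After op 1 (add_cursor(8)): buffer="fazqnwstw" (len 9), cursors c1@0 c2@3 c3@8, authorship .........
After op 2 (delete): buffer="faqnwsw" (len 7), cursors c1@0 c2@2 c3@6, authorship .......
After op 3 (insert('a')): buffer="afaaqnwsaw" (len 10), cursors c1@1 c2@4 c3@9, authorship 1..2....3.
After op 4 (delete): buffer="faqnwsw" (len 7), cursors c1@0 c2@2 c3@6, authorship .......
After op 5 (delete): buffer="fqnww" (len 5), cursors c1@0 c2@1 c3@4, authorship .....

Answer: fqnww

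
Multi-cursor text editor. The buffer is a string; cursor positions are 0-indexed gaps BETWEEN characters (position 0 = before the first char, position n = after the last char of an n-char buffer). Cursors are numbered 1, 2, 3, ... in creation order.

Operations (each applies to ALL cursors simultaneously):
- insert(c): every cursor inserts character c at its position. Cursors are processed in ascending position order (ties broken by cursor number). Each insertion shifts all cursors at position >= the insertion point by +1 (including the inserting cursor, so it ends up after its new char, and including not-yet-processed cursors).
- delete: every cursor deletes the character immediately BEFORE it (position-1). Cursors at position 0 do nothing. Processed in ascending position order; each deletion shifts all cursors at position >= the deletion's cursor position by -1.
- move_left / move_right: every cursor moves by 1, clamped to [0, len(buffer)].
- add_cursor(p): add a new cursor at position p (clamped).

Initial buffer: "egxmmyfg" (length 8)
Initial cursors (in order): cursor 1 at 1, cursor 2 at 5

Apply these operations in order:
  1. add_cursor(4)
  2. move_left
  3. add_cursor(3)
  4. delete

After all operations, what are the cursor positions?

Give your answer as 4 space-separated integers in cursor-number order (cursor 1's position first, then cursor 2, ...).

After op 1 (add_cursor(4)): buffer="egxmmyfg" (len 8), cursors c1@1 c3@4 c2@5, authorship ........
After op 2 (move_left): buffer="egxmmyfg" (len 8), cursors c1@0 c3@3 c2@4, authorship ........
After op 3 (add_cursor(3)): buffer="egxmmyfg" (len 8), cursors c1@0 c3@3 c4@3 c2@4, authorship ........
After op 4 (delete): buffer="emyfg" (len 5), cursors c1@0 c2@1 c3@1 c4@1, authorship .....

Answer: 0 1 1 1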